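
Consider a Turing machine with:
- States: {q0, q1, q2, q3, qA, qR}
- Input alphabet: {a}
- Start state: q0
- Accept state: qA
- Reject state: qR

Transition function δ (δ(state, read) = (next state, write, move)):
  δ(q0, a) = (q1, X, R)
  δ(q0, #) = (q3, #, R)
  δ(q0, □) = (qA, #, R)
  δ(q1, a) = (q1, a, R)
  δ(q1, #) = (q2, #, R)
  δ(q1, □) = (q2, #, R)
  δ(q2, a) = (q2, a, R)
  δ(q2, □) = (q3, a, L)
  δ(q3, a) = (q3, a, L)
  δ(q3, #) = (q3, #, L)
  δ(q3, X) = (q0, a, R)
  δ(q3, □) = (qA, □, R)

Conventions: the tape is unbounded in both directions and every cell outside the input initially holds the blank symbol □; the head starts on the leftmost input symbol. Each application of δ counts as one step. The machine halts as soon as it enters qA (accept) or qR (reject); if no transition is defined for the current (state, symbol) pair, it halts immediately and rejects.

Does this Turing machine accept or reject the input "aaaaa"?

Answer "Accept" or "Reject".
Trace (configuration after each step, as tape_left[state]tape_right with head position):
Step 0: [q0]aaaaa (head at position 0)
Step 1: X[q1]aaaa (head 1)
Step 2: Xa[q1]aaa (head 2)
Step 3: Xaa[q1]aa (head 3)
Step 4: Xaaa[q1]a (head 4)
Step 5: Xaaaa[q1]□ (head 5)
Step 6: Xaaaa#[q2]□ (head 6)
Step 7: Xaaaa[q3]#a (head 5)
Step 8: Xaaa[q3]a#a (head 4)
Step 9: Xaa[q3]aa#a (head 3)
Step 10: Xa[q3]aaa#a (head 2)
Step 11: X[q3]aaaa#a (head 1)
Step 12: [q3]Xaaaa#a (head 0)
Step 13: a[q0]aaaa#a (head 1)
Step 14: aX[q1]aaa#a (head 2)
Step 15: aXa[q1]aa#a (head 3)
Step 16: aXaa[q1]a#a (head 4)
Step 17: aXaaa[q1]#a (head 5)
Step 18: aXaaa#[q2]a (head 6)
Step 19: aXaaa#a[q2]□ (head 7)
Step 20: aXaaa#[q3]aa (head 6)
Step 21: aXaaa[q3]#aa (head 5)
Step 22: aXaa[q3]a#aa (head 4)
Step 23: aXa[q3]aa#aa (head 3)
Step 24: aX[q3]aaa#aa (head 2)
Step 25: a[q3]Xaaa#aa (head 1)
Step 26: aa[q0]aaa#aa (head 2)
Step 27: aaX[q1]aa#aa (head 3)
Step 28: aaXa[q1]a#aa (head 4)
Step 29: aaXaa[q1]#aa (head 5)
Step 30: aaXaa#[q2]aa (head 6)
Step 31: aaXaa#a[q2]a (head 7)
Step 32: aaXaa#aa[q2]□ (head 8)
Step 33: aaXaa#a[q3]aa (head 7)
Step 34: aaXaa#[q3]aaa (head 6)
Step 35: aaXaa[q3]#aaa (head 5)
Step 36: aaXa[q3]a#aaa (head 4)
Step 37: aaX[q3]aa#aaa (head 3)
Step 38: aa[q3]Xaa#aaa (head 2)
Step 39: aaa[q0]aa#aaa (head 3)
Step 40: aaaX[q1]a#aaa (head 4)
Step 41: aaaXa[q1]#aaa (head 5)
Step 42: aaaXa#[q2]aaa (head 6)
Step 43: aaaXa#a[q2]aa (head 7)
Step 44: aaaXa#aa[q2]a (head 8)
Step 45: aaaXa#aaa[q2]□ (head 9)
Step 46: aaaXa#aa[q3]aa (head 8)
Step 47: aaaXa#a[q3]aaa (head 7)
Step 48: aaaXa#[q3]aaaa (head 6)
Step 49: aaaXa[q3]#aaaa (head 5)
Step 50: aaaX[q3]a#aaaa (head 4)
Step 51: aaa[q3]Xa#aaaa (head 3)
Step 52: aaaa[q0]a#aaaa (head 4)
Step 53: aaaaX[q1]#aaaa (head 5)
Step 54: aaaaX#[q2]aaaa (head 6)
Step 55: aaaaX#a[q2]aaa (head 7)
Step 56: aaaaX#aa[q2]aa (head 8)
Step 57: aaaaX#aaa[q2]a (head 9)
Step 58: aaaaX#aaaa[q2]□ (head 10)
Step 59: aaaaX#aaa[q3]aa (head 9)
Step 60: aaaaX#aa[q3]aaa (head 8)
Step 61: aaaaX#a[q3]aaaa (head 7)
Step 62: aaaaX#[q3]aaaaa (head 6)
Step 63: aaaaX[q3]#aaaaa (head 5)
Step 64: aaaa[q3]X#aaaaa (head 4)
Step 65: aaaaa[q0]#aaaaa (head 5)
Step 66: aaaaa#[q3]aaaaa (head 6)
Step 67: aaaaa[q3]#aaaaa (head 5)
Step 68: aaaa[q3]a#aaaaa (head 4)
Step 69: aaa[q3]aa#aaaaa (head 3)
Step 70: aa[q3]aaa#aaaaa (head 2)
Step 71: a[q3]aaaa#aaaaa (head 1)
Step 72: [q3]aaaaa#aaaaa (head 0)
Step 73: [q3]□aaaaa#aaaaa (head -1)
Step 74: □[qA]aaaaa#aaaaa (head 0)
The machine is in qA, so it halts and accepts.

Final answer: Accept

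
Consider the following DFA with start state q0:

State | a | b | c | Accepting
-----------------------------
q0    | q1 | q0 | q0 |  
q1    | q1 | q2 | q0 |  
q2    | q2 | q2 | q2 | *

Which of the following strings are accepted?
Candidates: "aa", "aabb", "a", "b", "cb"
"aa": q0 → q1 → q1; q1 is not accepting → rejected
"aabb": q0 → q1 → q1 → q2 → q2; q2 is accepting → accepted
"a": q0 → q1; q1 is not accepting → rejected
"b": q0 → q0; q0 is not accepting → rejected
"cb": q0 → q0 → q0; q0 is not accepting → rejected

Final answer: "aabb"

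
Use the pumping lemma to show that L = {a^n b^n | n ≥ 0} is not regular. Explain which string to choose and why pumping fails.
Language: L = {a^n b^n | n ≥ 0} (equal numbers of a's followed by b's)
Step 1: Assume for contradiction that L is regular, with pumping length p.
Step 2: Choose s = a^p b^p. Then s ∈ L (it has p a's followed by p b's) and |s| ≥ p.
Step 3: Consider any decomposition s = xyz with |xy| ≤ p and |y| > 0. Since |xy| ≤ p and the first p symbols of s are all a's, y = a^k for some k with 1 ≤ k ≤ p.
Step 4: Pumping up (i = 2): xy²z = a^(p+k) b^p, which has more a's than b's, so xy²z ∉ L.
This contradicts the pumping lemma, so L is not regular.

Final answer: Choose s = a^p b^p. Since |xy| ≤ p, y = a^k with k ≥ 1. Then xy²z = a^(p+k) b^p ∉ L.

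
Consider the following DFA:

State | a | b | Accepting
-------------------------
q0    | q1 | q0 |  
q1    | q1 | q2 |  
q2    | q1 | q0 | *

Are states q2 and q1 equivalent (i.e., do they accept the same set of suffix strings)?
Try the suffix ε (the empty string).
From q2: q2 — accepting.
From q1: q1 — not accepting.
The two states disagree on this suffix, so they are not equivalent.

Final answer: No. Distinguishing string: ε (the empty string) - accepted from q2 but not from q1.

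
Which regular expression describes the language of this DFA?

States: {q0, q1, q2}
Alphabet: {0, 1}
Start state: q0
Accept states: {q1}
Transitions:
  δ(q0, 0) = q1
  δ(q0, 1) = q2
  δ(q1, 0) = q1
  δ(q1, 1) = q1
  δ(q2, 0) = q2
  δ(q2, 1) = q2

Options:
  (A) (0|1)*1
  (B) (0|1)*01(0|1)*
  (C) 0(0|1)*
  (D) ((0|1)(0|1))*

Testing sample strings against the DFA:
  '00' -> accepted
  '01011' -> accepted
  '00100' -> accepted
  '0010' -> accepted
Checking each option for a counterexample:
  (A) (0|1)*1: '0' is accepted by the DFA but does not match the regex → eliminated
  (B) (0|1)*01(0|1)*: '0' is accepted by the DFA but does not match the regex → eliminated
  (C) 0(0|1)*: agrees with the DFA on all strings of length ≤ 4
  (D) ((0|1)(0|1))*: ε is rejected by the DFA but matches the regex → eliminated
Only (C) 0(0|1)* is consistent with the DFA.

Final answer: (C) 0(0|1)*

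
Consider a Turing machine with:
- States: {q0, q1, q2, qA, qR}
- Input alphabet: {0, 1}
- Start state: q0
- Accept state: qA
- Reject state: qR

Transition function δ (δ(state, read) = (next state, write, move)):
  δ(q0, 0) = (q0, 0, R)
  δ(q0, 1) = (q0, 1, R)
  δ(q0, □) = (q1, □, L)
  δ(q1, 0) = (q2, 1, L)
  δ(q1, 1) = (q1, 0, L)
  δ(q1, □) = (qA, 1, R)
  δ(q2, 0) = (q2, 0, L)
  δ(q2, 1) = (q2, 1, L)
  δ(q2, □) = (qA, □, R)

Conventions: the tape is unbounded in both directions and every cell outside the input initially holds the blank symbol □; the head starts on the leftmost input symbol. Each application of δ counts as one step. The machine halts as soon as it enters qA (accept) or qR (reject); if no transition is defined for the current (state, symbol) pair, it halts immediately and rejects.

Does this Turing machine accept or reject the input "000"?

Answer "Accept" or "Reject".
Step 0: [q0]000 (head at position 0)
Step 1: δ(q0, 0) = (q0, 0, R)  ⊢  0[q0]00 (head at position 1)
Step 2: δ(q0, 0) = (q0, 0, R)  ⊢  00[q0]0 (head at position 2)
Step 3: δ(q0, 0) = (q0, 0, R)  ⊢  000[q0]□ (head at position 3)
Step 4: δ(q0, □) = (q1, □, L)  ⊢  00[q1]0□ (head at position 2)
Step 5: δ(q1, 0) = (q2, 1, L)  ⊢  0[q2]01□ (head at position 1)
Step 6: δ(q2, 0) = (q2, 0, L)  ⊢  [q2]001□ (head at position 0)
Step 7: δ(q2, 0) = (q2, 0, L)  ⊢  [q2]□001□ (head at position -1)
Step 8: δ(q2, □) = (qA, □, R)  ⊢  □[qA]001□ (head at position 0)
The machine is in qA, so it halts and accepts.

Final answer: Accept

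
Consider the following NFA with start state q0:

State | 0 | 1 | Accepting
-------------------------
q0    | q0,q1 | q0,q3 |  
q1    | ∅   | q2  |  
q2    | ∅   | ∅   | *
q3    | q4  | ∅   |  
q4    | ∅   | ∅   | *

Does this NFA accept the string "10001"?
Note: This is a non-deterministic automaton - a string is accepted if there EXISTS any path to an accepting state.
Track the set of states the NFA could be in: start {q0}
Read '1': {q0} → {q0, q3}
Read '0': {q0, q3} → {q0, q1, q4}
Read '0': {q0, q1, q4} → {q0, q1}
Read '0': {q0, q1} → {q0, q1}
Read '1': {q0, q1} → {q0, q2, q3}
Final set {q0, q2, q3} contains accepting state(s) {q2} → accepted.

Final answer: Yes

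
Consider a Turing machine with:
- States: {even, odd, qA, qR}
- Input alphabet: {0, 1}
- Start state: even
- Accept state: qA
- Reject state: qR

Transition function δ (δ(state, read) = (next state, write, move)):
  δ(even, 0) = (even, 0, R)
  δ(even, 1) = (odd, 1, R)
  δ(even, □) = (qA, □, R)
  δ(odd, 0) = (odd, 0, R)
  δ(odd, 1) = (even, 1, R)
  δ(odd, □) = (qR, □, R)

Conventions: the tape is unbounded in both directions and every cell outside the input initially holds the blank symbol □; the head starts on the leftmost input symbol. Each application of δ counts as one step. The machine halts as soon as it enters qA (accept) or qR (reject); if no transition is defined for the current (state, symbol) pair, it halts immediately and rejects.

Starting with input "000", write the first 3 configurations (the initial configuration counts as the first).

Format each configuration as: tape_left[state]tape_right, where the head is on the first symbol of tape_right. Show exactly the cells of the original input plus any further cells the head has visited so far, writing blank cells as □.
Step 0: [even]000 (head at position 0)
Step 1: δ(even, 0) = (even, 0, R)  ⊢  0[even]00 (head at position 1)
Step 2: δ(even, 0) = (even, 0, R)  ⊢  00[even]0 (head at position 2)

Final answer: [even]000 ⊢ 0[even]00 ⊢ 00[even]0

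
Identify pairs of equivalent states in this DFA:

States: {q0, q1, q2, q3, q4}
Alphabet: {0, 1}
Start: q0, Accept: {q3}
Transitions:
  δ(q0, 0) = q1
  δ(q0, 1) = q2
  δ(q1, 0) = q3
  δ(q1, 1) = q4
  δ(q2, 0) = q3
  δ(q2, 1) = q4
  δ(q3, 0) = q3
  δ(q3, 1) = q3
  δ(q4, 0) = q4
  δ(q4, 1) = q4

Using the table-filling algorithm:
Round 0 – mark pairs where exactly one state is accepting: (q0,q3), (q1,q3), (q2,q3), (q3,q4)
Round 1 – newly marked: (q0,q1) [on 0: q1 vs q3, already marked]; (q0,q2) [on 0: q1 vs q3, already marked]; (q1,q4) [on 0: q3 vs q4, already marked]; (q2,q4) [on 0: q3 vs q4, already marked]
Round 2 – newly marked: (q0,q4) [on 0: q1 vs q4, already marked]
No further pairs can be marked.
(q1, q2) unmarked: δ(q1,0)=q3, δ(q2,0)=q3; δ(q1,1)=q4, δ(q2,1)=q4 → equivalent
Equivalent pairs: (q1, q2)

Final answer: Equivalent pairs: (q1, q2)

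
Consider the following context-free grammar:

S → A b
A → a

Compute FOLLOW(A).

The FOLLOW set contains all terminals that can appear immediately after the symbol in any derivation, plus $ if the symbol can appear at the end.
A occurs only in S → A b, where it is immediately followed by the terminal b. So FOLLOW(A) = {b}.

Final answer: {b}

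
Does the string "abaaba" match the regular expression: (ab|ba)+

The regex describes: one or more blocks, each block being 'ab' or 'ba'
No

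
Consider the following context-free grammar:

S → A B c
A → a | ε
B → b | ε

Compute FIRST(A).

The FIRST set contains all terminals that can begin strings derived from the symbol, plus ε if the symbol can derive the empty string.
A → a contributes a; A → ε makes A nullable, contributing ε. FIRST(A) = {a, ε}.

Final answer: {a, ε}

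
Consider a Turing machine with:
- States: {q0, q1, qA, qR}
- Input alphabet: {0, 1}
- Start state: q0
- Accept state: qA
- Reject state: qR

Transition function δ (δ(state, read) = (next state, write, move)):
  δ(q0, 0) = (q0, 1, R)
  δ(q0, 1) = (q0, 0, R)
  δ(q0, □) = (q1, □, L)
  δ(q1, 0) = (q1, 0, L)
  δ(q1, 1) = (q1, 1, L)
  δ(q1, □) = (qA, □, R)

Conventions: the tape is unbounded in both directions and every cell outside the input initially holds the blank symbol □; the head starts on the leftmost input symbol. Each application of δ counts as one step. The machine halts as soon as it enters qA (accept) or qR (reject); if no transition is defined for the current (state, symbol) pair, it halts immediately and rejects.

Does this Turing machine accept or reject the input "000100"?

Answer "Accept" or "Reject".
Step 0: [q0]000100 (head at position 0)
Step 1: δ(q0, 0) = (q0, 1, R)  ⊢  1[q0]00100 (head at position 1)
Step 2: δ(q0, 0) = (q0, 1, R)  ⊢  11[q0]0100 (head at position 2)
Step 3: δ(q0, 0) = (q0, 1, R)  ⊢  111[q0]100 (head at position 3)
Step 4: δ(q0, 1) = (q0, 0, R)  ⊢  1110[q0]00 (head at position 4)
Step 5: δ(q0, 0) = (q0, 1, R)  ⊢  11101[q0]0 (head at position 5)
Step 6: δ(q0, 0) = (q0, 1, R)  ⊢  111011[q0]□ (head at position 6)
Step 7: δ(q0, □) = (q1, □, L)  ⊢  11101[q1]1□ (head at position 5)
Step 8: δ(q1, 1) = (q1, 1, L)  ⊢  1110[q1]11□ (head at position 4)
Step 9: δ(q1, 1) = (q1, 1, L)  ⊢  111[q1]011□ (head at position 3)
Step 10: δ(q1, 0) = (q1, 0, L)  ⊢  11[q1]1011□ (head at position 2)
Step 11: δ(q1, 1) = (q1, 1, L)  ⊢  1[q1]11011□ (head at position 1)
Step 12: δ(q1, 1) = (q1, 1, L)  ⊢  [q1]111011□ (head at position 0)
Step 13: δ(q1, 1) = (q1, 1, L)  ⊢  [q1]□111011□ (head at position -1)
Step 14: δ(q1, □) = (qA, □, R)  ⊢  □[qA]111011□ (head at position 0)
The machine is in qA, so it halts and accepts.

Final answer: Accept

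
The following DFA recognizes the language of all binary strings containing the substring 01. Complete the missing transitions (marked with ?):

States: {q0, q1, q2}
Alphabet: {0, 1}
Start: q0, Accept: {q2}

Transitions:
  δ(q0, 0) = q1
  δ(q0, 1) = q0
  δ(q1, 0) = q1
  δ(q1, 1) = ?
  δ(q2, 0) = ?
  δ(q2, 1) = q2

What each state remembers (consistent with the given transitions and accept states):
  q0: 01 not seen yet and the last symbol was not 0
  q1: 01 not seen yet and the last symbol was 0
  q2: the substring 01 has already been seen
Filling in the missing entries:
  δ(q1, 1): in q1 (01 not seen yet and the last symbol was 0), after reading 1 we have: the substring 01 has already been seen → q2
  δ(q2, 0): in q2 (the substring 01 has already been seen), after reading 0 we have: the substring 01 has already been seen → q2

Final answer: δ(q1, 1) = q2; δ(q2, 0) = q2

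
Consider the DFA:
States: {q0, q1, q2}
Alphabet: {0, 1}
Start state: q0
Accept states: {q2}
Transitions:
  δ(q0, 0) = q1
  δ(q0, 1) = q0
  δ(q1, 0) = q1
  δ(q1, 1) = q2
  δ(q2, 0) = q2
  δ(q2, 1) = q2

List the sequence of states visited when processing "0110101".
Starting at q0
Read '0': q0 -> q1
Read '1': q1 -> q2
Read '1': q2 -> q2
Read '0': q2 -> q2
Read '1': q2 -> q2
Read '0': q2 -> q2
Read '1': q2 -> q2

Final answer: q0 -> q1 -> q2 -> q2 -> q2 -> q2 -> q2 -> q2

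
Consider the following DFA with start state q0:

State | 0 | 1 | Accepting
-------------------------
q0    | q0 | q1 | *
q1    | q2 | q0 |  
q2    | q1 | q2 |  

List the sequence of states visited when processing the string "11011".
q0 → q1 → q0 → q0 → q1 → q0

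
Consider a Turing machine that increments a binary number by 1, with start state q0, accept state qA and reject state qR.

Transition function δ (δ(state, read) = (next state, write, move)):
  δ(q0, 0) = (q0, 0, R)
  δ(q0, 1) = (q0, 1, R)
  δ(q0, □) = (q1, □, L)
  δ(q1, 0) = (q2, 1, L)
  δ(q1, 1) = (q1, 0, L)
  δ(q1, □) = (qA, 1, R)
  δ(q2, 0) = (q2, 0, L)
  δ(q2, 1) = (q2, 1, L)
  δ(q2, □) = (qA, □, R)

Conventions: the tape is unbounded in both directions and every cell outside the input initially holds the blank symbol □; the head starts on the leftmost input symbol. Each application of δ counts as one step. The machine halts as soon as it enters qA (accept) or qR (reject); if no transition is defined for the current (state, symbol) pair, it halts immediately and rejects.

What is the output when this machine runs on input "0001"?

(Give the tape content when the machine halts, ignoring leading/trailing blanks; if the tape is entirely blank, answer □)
Step 0: [q0]0001 (head at position 0)
Step 1: δ(q0, 0) = (q0, 0, R)  ⊢  0[q0]001 (head at position 1)
Step 2: δ(q0, 0) = (q0, 0, R)  ⊢  00[q0]01 (head at position 2)
Step 3: δ(q0, 0) = (q0, 0, R)  ⊢  000[q0]1 (head at position 3)
Step 4: δ(q0, 1) = (q0, 1, R)  ⊢  0001[q0]□ (head at position 4)
Step 5: δ(q0, □) = (q1, □, L)  ⊢  000[q1]1□ (head at position 3)
Step 6: δ(q1, 1) = (q1, 0, L)  ⊢  00[q1]00□ (head at position 2)
Step 7: δ(q1, 0) = (q2, 1, L)  ⊢  0[q2]010□ (head at position 1)
Step 8: δ(q2, 0) = (q2, 0, L)  ⊢  [q2]0010□ (head at position 0)
Step 9: δ(q2, 0) = (q2, 0, L)  ⊢  [q2]□0010□ (head at position -1)
Step 10: δ(q2, □) = (qA, □, R)  ⊢  □[qA]0010□ (head at position 0)
The machine is in qA, so it halts and accepts.
Tape content when halted (ignoring surrounding blanks): 0010

Final answer: Output: 0010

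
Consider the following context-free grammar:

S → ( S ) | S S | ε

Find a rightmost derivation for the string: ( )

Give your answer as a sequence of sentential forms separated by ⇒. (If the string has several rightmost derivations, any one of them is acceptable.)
Start with S.
Step 1: the rightmost non-terminal is S; apply S → ( S ):  ( S )
Step 2: the rightmost non-terminal is S; apply S → ε:  ( )

Final answer: S ⇒ ( S ) ⇒ ( )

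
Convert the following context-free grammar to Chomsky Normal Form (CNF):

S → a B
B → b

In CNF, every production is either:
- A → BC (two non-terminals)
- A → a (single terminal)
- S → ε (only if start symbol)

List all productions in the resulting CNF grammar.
The grammar has no ε-productions or unit productions to eliminate.
S → a B has terminal a in a right-hand side of length ≥ 2: introduce T_a → a and use T_a in place of a.
B → b is already in CNF (single terminal) – keep it.
S → a B becomes S → T_a B.
Resulting CNF grammar (3 productions): T_a → a; B → b; S → T_a B

Final answer: T_a → a; B → b; S → T_a B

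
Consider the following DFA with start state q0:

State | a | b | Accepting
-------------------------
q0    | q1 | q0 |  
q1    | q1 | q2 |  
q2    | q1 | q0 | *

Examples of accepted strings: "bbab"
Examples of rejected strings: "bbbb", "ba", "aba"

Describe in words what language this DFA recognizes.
strings over {a,b} ending with 'ab'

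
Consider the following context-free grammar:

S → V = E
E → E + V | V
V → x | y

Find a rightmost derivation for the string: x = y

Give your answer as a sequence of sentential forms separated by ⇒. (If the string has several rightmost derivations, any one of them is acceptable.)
Start with S.
Step 1: the rightmost non-terminal is S; apply S → V = E:  V = E
Step 2: the rightmost non-terminal is E; apply E → V:  V = V
Step 3: the rightmost non-terminal is V; apply V → y:  V = y
Step 4: the rightmost non-terminal is V; apply V → x:  x = y

Final answer: S ⇒ V = E ⇒ V = V ⇒ V = y ⇒ x = y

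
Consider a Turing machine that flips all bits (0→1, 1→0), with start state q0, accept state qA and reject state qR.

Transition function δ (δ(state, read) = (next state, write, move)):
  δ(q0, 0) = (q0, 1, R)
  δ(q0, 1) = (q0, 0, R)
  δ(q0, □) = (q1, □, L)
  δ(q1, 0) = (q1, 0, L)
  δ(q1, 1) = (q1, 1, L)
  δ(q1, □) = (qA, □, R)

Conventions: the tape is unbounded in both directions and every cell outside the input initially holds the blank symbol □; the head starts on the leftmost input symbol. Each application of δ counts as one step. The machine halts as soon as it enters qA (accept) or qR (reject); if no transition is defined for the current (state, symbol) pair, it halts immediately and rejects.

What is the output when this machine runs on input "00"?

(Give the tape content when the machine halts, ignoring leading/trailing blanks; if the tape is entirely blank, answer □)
Step 0: [q0]00 (head at position 0)
Step 1: δ(q0, 0) = (q0, 1, R)  ⊢  1[q0]0 (head at position 1)
Step 2: δ(q0, 0) = (q0, 1, R)  ⊢  11[q0]□ (head at position 2)
Step 3: δ(q0, □) = (q1, □, L)  ⊢  1[q1]1□ (head at position 1)
Step 4: δ(q1, 1) = (q1, 1, L)  ⊢  [q1]11□ (head at position 0)
Step 5: δ(q1, 1) = (q1, 1, L)  ⊢  [q1]□11□ (head at position -1)
Step 6: δ(q1, □) = (qA, □, R)  ⊢  □[qA]11□ (head at position 0)
The machine is in qA, so it halts and accepts.
Tape content when halted (ignoring surrounding blanks): 11

Final answer: Output: 11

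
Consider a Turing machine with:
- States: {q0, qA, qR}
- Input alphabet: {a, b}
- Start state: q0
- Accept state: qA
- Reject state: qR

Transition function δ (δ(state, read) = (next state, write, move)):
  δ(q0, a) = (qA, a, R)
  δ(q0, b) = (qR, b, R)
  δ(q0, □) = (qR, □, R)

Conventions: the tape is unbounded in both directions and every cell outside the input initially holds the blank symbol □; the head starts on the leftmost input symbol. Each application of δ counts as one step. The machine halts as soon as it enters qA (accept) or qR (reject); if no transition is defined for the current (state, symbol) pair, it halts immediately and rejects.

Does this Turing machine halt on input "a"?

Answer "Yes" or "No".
Step 0: [q0]a (head at position 0)
Step 1: δ(q0, a) = (qA, a, R)  ⊢  a[qA]□ (head at position 1)
The machine is in qA, so it halts and accepts.
It halts after 1 steps.

Final answer: Yes - halts after 1 steps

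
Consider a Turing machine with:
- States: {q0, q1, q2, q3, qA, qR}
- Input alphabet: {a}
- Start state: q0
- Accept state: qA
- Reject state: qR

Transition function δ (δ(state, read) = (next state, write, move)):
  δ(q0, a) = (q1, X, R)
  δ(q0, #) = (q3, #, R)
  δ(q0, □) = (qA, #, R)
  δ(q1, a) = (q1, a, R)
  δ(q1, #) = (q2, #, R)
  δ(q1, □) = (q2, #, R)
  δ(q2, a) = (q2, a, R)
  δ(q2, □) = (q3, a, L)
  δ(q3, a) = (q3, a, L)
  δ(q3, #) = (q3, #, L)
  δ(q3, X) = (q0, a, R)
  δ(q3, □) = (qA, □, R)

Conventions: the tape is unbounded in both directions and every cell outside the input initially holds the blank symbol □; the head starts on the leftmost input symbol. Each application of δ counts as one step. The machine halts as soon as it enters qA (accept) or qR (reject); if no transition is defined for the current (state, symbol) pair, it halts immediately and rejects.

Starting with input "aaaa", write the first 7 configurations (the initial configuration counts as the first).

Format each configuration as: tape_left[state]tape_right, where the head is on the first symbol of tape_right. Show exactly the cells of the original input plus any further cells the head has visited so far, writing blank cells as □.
Step 0: [q0]aaaa (head at position 0)
Step 1: δ(q0, a) = (q1, X, R)  ⊢  X[q1]aaa (head at position 1)
Step 2: δ(q1, a) = (q1, a, R)  ⊢  Xa[q1]aa (head at position 2)
Step 3: δ(q1, a) = (q1, a, R)  ⊢  Xaa[q1]a (head at position 3)
Step 4: δ(q1, a) = (q1, a, R)  ⊢  Xaaa[q1]□ (head at position 4)
Step 5: δ(q1, □) = (q2, #, R)  ⊢  Xaaa#[q2]□ (head at position 5)
Step 6: δ(q2, □) = (q3, a, L)  ⊢  Xaaa[q3]#a (head at position 4)

Final answer: [q0]aaaa ⊢ X[q1]aaa ⊢ Xa[q1]aa ⊢ Xaa[q1]a ⊢ Xaaa[q1]□ ⊢ Xaaa#[q2]□ ⊢ Xaaa[q3]#a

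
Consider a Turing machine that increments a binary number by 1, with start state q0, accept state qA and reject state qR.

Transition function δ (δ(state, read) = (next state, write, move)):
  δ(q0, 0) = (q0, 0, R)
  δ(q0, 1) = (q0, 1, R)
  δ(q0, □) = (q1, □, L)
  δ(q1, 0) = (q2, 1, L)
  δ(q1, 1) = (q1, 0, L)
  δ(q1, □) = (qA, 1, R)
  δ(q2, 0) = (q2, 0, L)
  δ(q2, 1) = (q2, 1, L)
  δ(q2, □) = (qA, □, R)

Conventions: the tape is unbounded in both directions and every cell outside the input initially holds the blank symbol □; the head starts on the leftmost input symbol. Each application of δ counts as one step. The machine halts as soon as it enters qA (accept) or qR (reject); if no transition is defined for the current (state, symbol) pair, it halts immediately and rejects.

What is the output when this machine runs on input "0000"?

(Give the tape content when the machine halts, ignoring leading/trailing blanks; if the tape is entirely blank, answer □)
Step 0: [q0]0000 (head at position 0)
Step 1: δ(q0, 0) = (q0, 0, R)  ⊢  0[q0]000 (head at position 1)
Step 2: δ(q0, 0) = (q0, 0, R)  ⊢  00[q0]00 (head at position 2)
Step 3: δ(q0, 0) = (q0, 0, R)  ⊢  000[q0]0 (head at position 3)
Step 4: δ(q0, 0) = (q0, 0, R)  ⊢  0000[q0]□ (head at position 4)
Step 5: δ(q0, □) = (q1, □, L)  ⊢  000[q1]0□ (head at position 3)
Step 6: δ(q1, 0) = (q2, 1, L)  ⊢  00[q2]01□ (head at position 2)
Step 7: δ(q2, 0) = (q2, 0, L)  ⊢  0[q2]001□ (head at position 1)
Step 8: δ(q2, 0) = (q2, 0, L)  ⊢  [q2]0001□ (head at position 0)
Step 9: δ(q2, 0) = (q2, 0, L)  ⊢  [q2]□0001□ (head at position -1)
Step 10: δ(q2, □) = (qA, □, R)  ⊢  □[qA]0001□ (head at position 0)
The machine is in qA, so it halts and accepts.
Tape content when halted (ignoring surrounding blanks): 0001

Final answer: Output: 0001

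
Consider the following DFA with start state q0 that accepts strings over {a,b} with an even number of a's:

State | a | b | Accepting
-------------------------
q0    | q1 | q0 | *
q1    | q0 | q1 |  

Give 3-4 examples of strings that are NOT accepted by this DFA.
Any strings that end in a non-accepting state work; for example:
"abb": q0 → q1 → q1 → q1; q1 is not accepting → rejected
"bab": q0 → q0 → q1 → q1; q1 is not accepting → rejected
"bba": q0 → q0 → q0 → q1; q1 is not accepting → rejected
"babb": q0 → q0 → q1 → q1 → q1; q1 is not accepting → rejected

Final answer: "abb", "bab", "bba", "babb"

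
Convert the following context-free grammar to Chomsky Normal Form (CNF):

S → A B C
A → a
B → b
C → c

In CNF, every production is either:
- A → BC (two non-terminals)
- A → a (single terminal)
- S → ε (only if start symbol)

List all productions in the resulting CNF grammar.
The grammar has no ε-productions or unit productions to eliminate.
A → a is already in CNF (single terminal) – keep it.
B → b is already in CNF (single terminal) – keep it.
C → c is already in CNF (single terminal) – keep it.
S → A B C has 3 symbols on the right: break it into binary productions S → A X0, X0 → B C.
Resulting CNF grammar (5 productions): A → a; B → b; C → c; S → A X0; X0 → B C

Final answer: A → a; B → b; C → c; S → A X0; X0 → B C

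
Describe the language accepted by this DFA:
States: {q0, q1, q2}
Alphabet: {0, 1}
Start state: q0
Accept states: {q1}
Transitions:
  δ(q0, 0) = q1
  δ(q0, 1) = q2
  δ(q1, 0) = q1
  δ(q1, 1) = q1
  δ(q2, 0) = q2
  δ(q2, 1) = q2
Analyzing the DFA structure:
Start state: q0
Accept states: {q1}
Interpreting what each state remembers (checking against the transitions):
  q0: nothing has been read yet
  q1: the first symbol was 0
  q2: the first symbol was 1 (trap state)
  δ(q0, 0): in q0 (nothing has been read yet), after reading 0 we have: the first symbol was 0 → q1
  δ(q0, 1): in q0 (nothing has been read yet), after reading 1 we have: the first symbol was 1 (trap state) → q2
  δ(q1, 0): in q1 (the first symbol was 0), after reading 0 we have: the first symbol was 0 → q1
  δ(q1, 1): in q1 (the first symbol was 0), after reading 1 we have: the first symbol was 0 → q1
  δ(q2, 0): in q2 (the first symbol was 1 (trap state)), after reading 0 we have: the first symbol was 1 (trap state) → q2
  δ(q2, 1): in q2 (the first symbol was 1 (trap state)), after reading 1 we have: the first symbol was 1 (trap state) → q2
A string is accepted iff it ends in {q1}, i.e. the first symbol was 0.
Language: All binary strings starting with 0

Final answer: All binary strings starting with 0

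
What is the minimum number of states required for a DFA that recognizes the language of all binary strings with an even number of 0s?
Language: binary strings with an even number of 0s
Lower bound (Myhill–Nerode): the prefixes ε, 0 are pairwise distinguishable:
  ε vs 0: suffix ε distinguishes them (ε has zero 0s (accepted), 0 has one 0 (rejected))
So any DFA needs at least 2 states.
Upper bound: a DFA with 2 states exists (one state per class above).
Minimum states: 2

Final answer: 2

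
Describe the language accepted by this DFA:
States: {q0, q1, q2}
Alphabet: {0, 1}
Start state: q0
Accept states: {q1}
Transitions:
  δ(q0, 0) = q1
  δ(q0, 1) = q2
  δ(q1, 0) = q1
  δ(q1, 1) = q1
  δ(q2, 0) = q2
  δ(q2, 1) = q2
Analyzing the DFA structure:
Start state: q0
Accept states: {q1}
Interpreting what each state remembers (checking against the transitions):
  q0: nothing has been read yet
  q1: the first symbol was 0
  q2: the first symbol was 1 (trap state)
  δ(q0, 0): in q0 (nothing has been read yet), after reading 0 we have: the first symbol was 0 → q1
  δ(q0, 1): in q0 (nothing has been read yet), after reading 1 we have: the first symbol was 1 (trap state) → q2
  δ(q1, 0): in q1 (the first symbol was 0), after reading 0 we have: the first symbol was 0 → q1
  δ(q1, 1): in q1 (the first symbol was 0), after reading 1 we have: the first symbol was 0 → q1
  δ(q2, 0): in q2 (the first symbol was 1 (trap state)), after reading 0 we have: the first symbol was 1 (trap state) → q2
  δ(q2, 1): in q2 (the first symbol was 1 (trap state)), after reading 1 we have: the first symbol was 1 (trap state) → q2
A string is accepted iff it ends in {q1}, i.e. the first symbol was 0.
Language: All binary strings starting with 0

Final answer: All binary strings starting with 0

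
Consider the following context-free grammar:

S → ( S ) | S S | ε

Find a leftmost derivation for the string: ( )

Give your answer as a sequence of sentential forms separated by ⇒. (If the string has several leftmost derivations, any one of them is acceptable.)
Start with S.
Step 1: the leftmost non-terminal is S; apply S → ( S ):  ( S )
Step 2: the leftmost non-terminal is S; apply S → ε:  ( )

Final answer: S ⇒ ( S ) ⇒ ( )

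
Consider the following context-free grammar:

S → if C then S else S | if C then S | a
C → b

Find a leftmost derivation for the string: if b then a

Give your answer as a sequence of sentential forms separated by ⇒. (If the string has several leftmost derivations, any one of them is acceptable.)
Start with S.
Step 1: the leftmost non-terminal is S; apply S → if C then S:  if C then S
Step 2: the leftmost non-terminal is C; apply C → b:  if b then S
Step 3: the leftmost non-terminal is S; apply S → a:  if b then a

Final answer: S ⇒ if C then S ⇒ if b then S ⇒ if b then a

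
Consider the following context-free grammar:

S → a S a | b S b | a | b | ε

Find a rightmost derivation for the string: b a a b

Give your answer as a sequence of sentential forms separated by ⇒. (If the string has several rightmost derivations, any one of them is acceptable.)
Start with S.
Step 1: the rightmost non-terminal is S; apply S → b S b:  b S b
Step 2: the rightmost non-terminal is S; apply S → a S a:  b a S a b
Step 3: the rightmost non-terminal is S; apply S → ε:  b a a b

Final answer: S ⇒ b S b ⇒ b a S a b ⇒ b a a b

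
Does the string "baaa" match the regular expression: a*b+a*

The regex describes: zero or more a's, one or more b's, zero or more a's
Yes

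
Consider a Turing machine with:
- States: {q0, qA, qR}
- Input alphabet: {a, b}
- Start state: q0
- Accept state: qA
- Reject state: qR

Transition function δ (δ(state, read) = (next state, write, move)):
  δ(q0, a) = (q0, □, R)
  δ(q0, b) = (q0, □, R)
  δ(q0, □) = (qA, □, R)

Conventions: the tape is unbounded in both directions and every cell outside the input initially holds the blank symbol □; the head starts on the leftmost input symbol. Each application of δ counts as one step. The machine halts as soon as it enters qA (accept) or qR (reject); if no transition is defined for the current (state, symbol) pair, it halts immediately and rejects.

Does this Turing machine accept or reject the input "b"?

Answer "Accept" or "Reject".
Step 0: [q0]b (head at position 0)
Step 1: δ(q0, b) = (q0, □, R)  ⊢  □[q0]□ (head at position 1)
Step 2: δ(q0, □) = (qA, □, R)  ⊢  □□[qA]□ (head at position 2)
The machine is in qA, so it halts and accepts.

Final answer: Accept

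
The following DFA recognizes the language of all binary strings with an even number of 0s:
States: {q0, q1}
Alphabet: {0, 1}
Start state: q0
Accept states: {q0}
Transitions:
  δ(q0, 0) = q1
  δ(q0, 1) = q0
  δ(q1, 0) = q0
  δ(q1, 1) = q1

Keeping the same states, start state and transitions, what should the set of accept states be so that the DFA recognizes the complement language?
The DFA is complete (every state has a transition on every symbol), so the complement
is recognized by the same DFA with accepting and non-accepting states swapped.
Original accept states: {q0}
Complement accept states = All states - Original accept states
= {q0, q1} - {q0}
= {q1}
Complement language: strings with an ODD number of 0s

Final answer: {q1}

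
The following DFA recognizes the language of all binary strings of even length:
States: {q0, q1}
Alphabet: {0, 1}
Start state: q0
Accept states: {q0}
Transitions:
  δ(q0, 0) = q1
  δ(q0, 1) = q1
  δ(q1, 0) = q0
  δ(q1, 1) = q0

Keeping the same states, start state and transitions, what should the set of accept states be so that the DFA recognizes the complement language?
The DFA is complete (every state has a transition on every symbol), so the complement
is recognized by the same DFA with accepting and non-accepting states swapped.
Original accept states: {q0}
Complement accept states = All states - Original accept states
= {q0, q1} - {q0}
= {q1}
Complement language: strings of ODD length

Final answer: {q1}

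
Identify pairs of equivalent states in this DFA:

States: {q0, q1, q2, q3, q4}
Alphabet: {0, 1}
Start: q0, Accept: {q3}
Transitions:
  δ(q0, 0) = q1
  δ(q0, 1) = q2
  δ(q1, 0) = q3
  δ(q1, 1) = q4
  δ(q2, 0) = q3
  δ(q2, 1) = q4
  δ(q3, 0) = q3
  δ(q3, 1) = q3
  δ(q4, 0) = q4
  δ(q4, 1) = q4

Using the table-filling algorithm:
Round 0 – mark pairs where exactly one state is accepting: (q0,q3), (q1,q3), (q2,q3), (q3,q4)
Round 1 – newly marked: (q0,q1) [on 0: q1 vs q3, already marked]; (q0,q2) [on 0: q1 vs q3, already marked]; (q1,q4) [on 0: q3 vs q4, already marked]; (q2,q4) [on 0: q3 vs q4, already marked]
Round 2 – newly marked: (q0,q4) [on 0: q1 vs q4, already marked]
No further pairs can be marked.
(q1, q2) unmarked: δ(q1,0)=q3, δ(q2,0)=q3; δ(q1,1)=q4, δ(q2,1)=q4 → equivalent
Equivalent pairs: (q1, q2)

Final answer: Equivalent pairs: (q1, q2)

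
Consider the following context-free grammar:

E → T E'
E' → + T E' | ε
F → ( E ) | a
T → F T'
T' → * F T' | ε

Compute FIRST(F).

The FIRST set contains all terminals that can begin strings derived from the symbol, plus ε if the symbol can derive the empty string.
FIRST(F): F → ( E ) contributes '(' and F → a contributes 'a', so FIRST(F) = {(, a}. F is not nullable.

Final answer: {(, a}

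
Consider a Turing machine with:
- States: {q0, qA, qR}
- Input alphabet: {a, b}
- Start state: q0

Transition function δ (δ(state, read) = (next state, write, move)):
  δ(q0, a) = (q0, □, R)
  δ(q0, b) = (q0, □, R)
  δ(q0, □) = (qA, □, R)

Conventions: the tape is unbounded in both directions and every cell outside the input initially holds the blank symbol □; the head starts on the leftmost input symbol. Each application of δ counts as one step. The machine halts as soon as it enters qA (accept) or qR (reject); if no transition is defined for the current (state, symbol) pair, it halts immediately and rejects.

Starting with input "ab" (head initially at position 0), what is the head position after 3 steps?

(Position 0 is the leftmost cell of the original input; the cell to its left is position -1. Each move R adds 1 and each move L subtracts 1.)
Step 0: [q0]ab (head at position 0)
Step 1: δ(q0, a) = (q0, □, R)  ⊢  □[q0]b (head at position 1)
Step 2: δ(q0, b) = (q0, □, R)  ⊢  □□[q0]□ (head at position 2)
Step 3: δ(q0, □) = (qA, □, R)  ⊢  □□□[qA]□ (head at position 3)
Head position after 3 steps: 3

Final answer: Position 3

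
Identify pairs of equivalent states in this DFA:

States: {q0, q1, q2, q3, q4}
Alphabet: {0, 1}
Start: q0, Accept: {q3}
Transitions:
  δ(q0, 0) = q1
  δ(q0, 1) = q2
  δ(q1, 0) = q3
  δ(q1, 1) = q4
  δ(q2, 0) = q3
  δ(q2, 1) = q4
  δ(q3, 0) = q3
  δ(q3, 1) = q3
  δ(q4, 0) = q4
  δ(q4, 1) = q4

Using the table-filling algorithm:
Round 0 – mark pairs where exactly one state is accepting: (q0,q3), (q1,q3), (q2,q3), (q3,q4)
Round 1 – newly marked: (q0,q1) [on 0: q1 vs q3, already marked]; (q0,q2) [on 0: q1 vs q3, already marked]; (q1,q4) [on 0: q3 vs q4, already marked]; (q2,q4) [on 0: q3 vs q4, already marked]
Round 2 – newly marked: (q0,q4) [on 0: q1 vs q4, already marked]
No further pairs can be marked.
(q1, q2) unmarked: δ(q1,0)=q3, δ(q2,0)=q3; δ(q1,1)=q4, δ(q2,1)=q4 → equivalent
Equivalent pairs: (q1, q2)

Final answer: Equivalent pairs: (q1, q2)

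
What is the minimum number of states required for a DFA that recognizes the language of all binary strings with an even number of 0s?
Language: binary strings with an even number of 0s
Lower bound (Myhill–Nerode): the prefixes ε, 0 are pairwise distinguishable:
  ε vs 0: suffix ε distinguishes them (ε has zero 0s (accepted), 0 has one 0 (rejected))
So any DFA needs at least 2 states.
Upper bound: a DFA with 2 states exists (one state per class above).
Minimum states: 2

Final answer: 2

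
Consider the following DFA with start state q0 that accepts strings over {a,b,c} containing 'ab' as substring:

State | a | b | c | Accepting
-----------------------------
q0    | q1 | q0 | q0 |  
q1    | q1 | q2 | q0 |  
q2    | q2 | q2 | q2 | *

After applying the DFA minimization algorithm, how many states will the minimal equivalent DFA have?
All 3 states are reachable from q0, so none can be removed as unreachable.
Table-filling: first mark every (accepting, non-accepting) pair as distinguishable (accepting: {q2}; non-accepting: {q0, q1}).
Round 1: (q0, q1) on 'b' go to q0 and q2, already distinguishable → mark.
Every pair of states is distinguishable, so the DFA is already minimal.
Equivalence classes: {q0}, {q1}, {q2} → 3 states.

Final answer: 3 states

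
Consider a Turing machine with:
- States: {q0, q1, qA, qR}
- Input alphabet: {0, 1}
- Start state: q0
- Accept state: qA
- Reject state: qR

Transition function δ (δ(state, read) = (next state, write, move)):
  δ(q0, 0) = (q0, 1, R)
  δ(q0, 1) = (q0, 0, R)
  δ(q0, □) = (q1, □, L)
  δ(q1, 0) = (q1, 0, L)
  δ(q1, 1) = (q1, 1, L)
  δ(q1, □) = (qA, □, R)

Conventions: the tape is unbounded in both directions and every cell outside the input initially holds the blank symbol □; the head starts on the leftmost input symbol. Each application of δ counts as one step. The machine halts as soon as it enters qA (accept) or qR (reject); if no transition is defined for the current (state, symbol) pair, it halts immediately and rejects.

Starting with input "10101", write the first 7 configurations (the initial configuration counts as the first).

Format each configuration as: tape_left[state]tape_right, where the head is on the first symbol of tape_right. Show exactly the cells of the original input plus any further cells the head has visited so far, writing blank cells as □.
Step 0: [q0]10101 (head at position 0)
Step 1: δ(q0, 1) = (q0, 0, R)  ⊢  0[q0]0101 (head at position 1)
Step 2: δ(q0, 0) = (q0, 1, R)  ⊢  01[q0]101 (head at position 2)
Step 3: δ(q0, 1) = (q0, 0, R)  ⊢  010[q0]01 (head at position 3)
Step 4: δ(q0, 0) = (q0, 1, R)  ⊢  0101[q0]1 (head at position 4)
Step 5: δ(q0, 1) = (q0, 0, R)  ⊢  01010[q0]□ (head at position 5)
Step 6: δ(q0, □) = (q1, □, L)  ⊢  0101[q1]0□ (head at position 4)

Final answer: [q0]10101 ⊢ 0[q0]0101 ⊢ 01[q0]101 ⊢ 010[q0]01 ⊢ 0101[q0]1 ⊢ 01010[q0]□ ⊢ 0101[q1]0□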